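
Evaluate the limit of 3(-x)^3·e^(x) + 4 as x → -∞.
The product is a 0·∞ indeterminate form at x → -∞.
Rewrite the product as 3(-x)^3 / e^(-x) (an ∞/∞ form) and apply L'Hôpital, or use the standard hierarchy e^(|x|) ≫ |(-x)^3| as x → -∞.
The indeterminate product → 0, so the limit = 4.

Final answer: 4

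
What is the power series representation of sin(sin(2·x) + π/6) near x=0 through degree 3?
-4·√(3)·x^3/3 - x^2 + √(3)·x + 1/2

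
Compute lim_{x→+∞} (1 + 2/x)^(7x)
As x → +∞: write (1 + 2/x)^(7x) = ((1 + 2/x)^x)^7 → (e^2)^7 = e^14.
Limit = e^(14).

Final answer: e^(14)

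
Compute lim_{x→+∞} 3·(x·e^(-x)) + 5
Evaluate the dominant behaviour as x → +∞; each term tends to a finite value or vanishes.
Limit = 5.

Final answer: 5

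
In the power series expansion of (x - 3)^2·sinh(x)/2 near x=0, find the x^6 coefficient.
Expand to order 6: (x - 3)^2·sinh(x)/2 = -x^6/40 + 29·x^5/240 - x^4/2 + 5·x^3/4 - 3·x^2 + 9·x/2 + O(x^7).
The coefficient of x^6 is -1/40.

Final answer: -1/40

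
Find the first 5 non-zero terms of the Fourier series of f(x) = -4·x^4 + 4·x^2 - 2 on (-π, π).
(-208 + 32·π^2)·cos(x) + (16 - 8·π^2)·cos(2·x) + (-112/27 + 32·π^2/9)·cos(3·x) + (7/4 - 2·π^2)·cos(4·x) - 4·π^4/5 - 2 + 4·π^2/3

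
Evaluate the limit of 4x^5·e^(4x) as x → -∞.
This is a 0·∞ indeterminate form at x → -∞.
Rewrite the product as 4x^5 / e^(-4x) (an ∞/∞ form) and apply L'Hôpital, or use the standard hierarchy e^(4|x|) ≫ |x^5| as x → -∞.
The indeterminate product → 0, so the limit = 0.

Final answer: 0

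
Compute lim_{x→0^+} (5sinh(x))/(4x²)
Both numerator and denominator → 0 as x → 0^+; this is a 0/0 indeterminate form.
Expand each to leading order near x = 0: numerator ~ 5·x, denominator ~ 4·x^2.
The limit of the ratio is ∞.

Final answer: ∞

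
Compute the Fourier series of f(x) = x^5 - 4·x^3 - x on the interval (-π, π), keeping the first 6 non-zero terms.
(-48·π^2 + 2·π^4 + 286)·sin(x) + (-π^4 - 25/2 + 9·π^2)·sin(2·x) + (-112·π^2/27 + 170/81 + 2·π^4/3)·sin(3·x) + (-π^4/2 - 31/64 + 21·π^2/8)·sin(4·x) + (-48·π^2/25 + 38/625 + 2·π^4/5)·sin(5·x) + (-π^4/3 + 13/162 + 41·π^2/27)·sin(6·x)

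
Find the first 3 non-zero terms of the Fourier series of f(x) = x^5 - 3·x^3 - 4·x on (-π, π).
(-46·π^2 + 2·π^4 + 268)·sin(x) + (-π^4 - 8 + 8·π^2)·sin(2·x) + (-94·π^2/27 - 28/81 + 2·π^4/3)·sin(3·x)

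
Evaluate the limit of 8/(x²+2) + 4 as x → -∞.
Evaluate the dominant behaviour as x → -∞; each term tends to a finite value or vanishes.
Limit = 4.

Final answer: 4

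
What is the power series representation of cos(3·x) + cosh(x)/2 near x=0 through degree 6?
-1457·x^6/1440 + 163·x^4/48 - 17·x^2/4 + 3/2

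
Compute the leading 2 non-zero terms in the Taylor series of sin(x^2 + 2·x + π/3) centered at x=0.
x + √(3)/2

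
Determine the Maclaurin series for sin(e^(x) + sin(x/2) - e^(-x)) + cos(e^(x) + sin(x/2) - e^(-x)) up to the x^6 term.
3535·x^6/9216 - 7·x^5/48 + 325·x^4/384 - 55·x^3/24 - 25·x^2/8 + 5·x/2 + 1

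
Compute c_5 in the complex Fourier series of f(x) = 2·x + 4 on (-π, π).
Compute the real Fourier coefficients first: a_5 = 0, b_5 = 4/5.
Then c_5 = (a_5 − i·b_5)/2 = -2·i/5.

Final answer: -2·i/5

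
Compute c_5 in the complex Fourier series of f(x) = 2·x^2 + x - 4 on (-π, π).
Compute the real Fourier coefficients first: a_5 = -8/25, b_5 = 2/5.
Then c_5 = (a_5 − i·b_5)/2 = -4/25 - i/5.

Final answer: -4/25 - i/5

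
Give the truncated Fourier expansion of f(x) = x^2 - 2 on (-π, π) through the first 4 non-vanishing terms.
-4·cos(x) + cos(2·x) - 4·cos(3·x)/9 - 2 + π^2/3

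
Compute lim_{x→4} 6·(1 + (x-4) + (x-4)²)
Direct substitution at x = 4 gives 6.

Final answer: 6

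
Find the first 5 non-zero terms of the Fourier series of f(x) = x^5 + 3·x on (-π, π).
(-40·π^2 + 2·π^4 + 246)·sin(x) + (-π^4 - 21/2 + 5·π^2)·sin(2·x) + (-40·π^2/27 + 242/81 + 2·π^4/3)·sin(3·x) + (-π^4/2 - 111/64 + 5·π^2/8)·sin(4·x) + (-8·π^2/25 + 798/625 + 2·π^4/5)·sin(5·x)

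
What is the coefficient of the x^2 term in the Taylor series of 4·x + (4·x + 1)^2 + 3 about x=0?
Expand to order 2: 4·x + (4·x + 1)^2 + 3 = 16·x^2 + 12·x + 4 + O(x^3).
The coefficient of x^2 is 16.

Final answer: 16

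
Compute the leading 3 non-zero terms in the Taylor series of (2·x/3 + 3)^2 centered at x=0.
4·x^2/9 + 4·x + 9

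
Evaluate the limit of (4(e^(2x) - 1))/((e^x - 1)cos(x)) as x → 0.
Both numerator and denominator → 0 as x → 0; this is a 0/0 indeterminate form.
Expand each to leading order near x = 0: numerator ~ 8·x, denominator ~ x.
The limit of the ratio is 8.

Final answer: 8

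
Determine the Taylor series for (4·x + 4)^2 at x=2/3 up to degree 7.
400/9 + 160·(x - 2/3)/3 + 16·(x - 2/3)^2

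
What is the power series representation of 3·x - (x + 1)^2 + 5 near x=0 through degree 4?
-x^2 + x + 4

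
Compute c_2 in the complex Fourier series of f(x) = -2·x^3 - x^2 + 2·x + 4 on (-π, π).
Compute the real Fourier coefficients first: a_2 = -1, b_2 = -5 + 2·π^2.
Then c_2 = (a_2 − i·b_2)/2 = -1/2 - i·π^2 + 5·i/2.

Final answer: -1/2 - i·π^2 + 5·i/2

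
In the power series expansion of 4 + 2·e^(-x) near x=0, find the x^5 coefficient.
Expand to order 5: 4 + 2·e^(-x) = -x^5/60 + x^4/12 - x^3/3 + x^2 - 2·x + 6 + O(x^6).
The coefficient of x^5 is -1/60.

Final answer: -1/60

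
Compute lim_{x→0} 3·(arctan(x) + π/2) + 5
Direct substitution at x = 0 gives 3·π/2 + 5.

Final answer: 3·π/2 + 5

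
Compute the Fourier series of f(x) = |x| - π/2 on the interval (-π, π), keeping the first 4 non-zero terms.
-4·cos(x)/π - 4·cos(3·x)/(9·π) - 4·cos(5·x)/(25·π) - 4·cos(7·x)/(49·π)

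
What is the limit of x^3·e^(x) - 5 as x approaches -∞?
The product is a 0·∞ indeterminate form at x → -∞.
Rewrite the product as x^3 / e^(-x) (an ∞/∞ form) and apply L'Hôpital, or use the standard hierarchy e^(|x|) ≫ |x^3| as x → -∞.
The indeterminate product → 0, so the limit = -5.

Final answer: -5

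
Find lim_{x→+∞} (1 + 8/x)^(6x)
As x → +∞: write (1 + 8/x)^(6x) = ((1 + 8/x)^x)^6 → (e^8)^6 = e^48.
Limit = e^(48).

Final answer: e^(48)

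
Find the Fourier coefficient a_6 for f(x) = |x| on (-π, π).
a_6 = (1/π) ∫_{-π}^{π} f(x)·cos(6x) dx.
Evaluate the integral (use parity and integration by parts as needed): a_6 = 0.

Final answer: 0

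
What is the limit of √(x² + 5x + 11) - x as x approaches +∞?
This is an ∞ − ∞ indeterminate form.
Multiply and divide by the conjugate √(x²+5x + 11) + x; the x² terms cancel, leaving (5x + 11)/(√(x²+5x + 11)+x) → 5/2.
Limit = 5/2.

Final answer: 5/2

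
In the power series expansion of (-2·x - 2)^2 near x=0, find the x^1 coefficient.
Expand to order 1: (-2·x - 2)^2 = 8·x + 4 + O(x^2).
The coefficient of x^1 is 8.

Final answer: 8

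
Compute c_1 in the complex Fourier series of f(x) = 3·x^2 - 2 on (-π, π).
Compute the real Fourier coefficients first: a_1 = -12, b_1 = 0.
Then c_1 = (a_1 − i·b_1)/2 = -6.

Final answer: -6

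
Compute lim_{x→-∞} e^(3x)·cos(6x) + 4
Evaluate the dominant behaviour as x → -∞; each term tends to a finite value or vanishes.
Limit = 4.

Final answer: 4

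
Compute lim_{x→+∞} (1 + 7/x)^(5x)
As x → +∞: write (1 + 7/x)^(5x) = ((1 + 7/x)^x)^5 → (e^7)^5 = e^35.
Limit = e^(35).

Final answer: e^(35)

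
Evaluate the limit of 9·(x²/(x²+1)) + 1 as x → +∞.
Evaluate the dominant behaviour as x → +∞; each term tends to a finite value or vanishes.
Limit = 10.

Final answer: 10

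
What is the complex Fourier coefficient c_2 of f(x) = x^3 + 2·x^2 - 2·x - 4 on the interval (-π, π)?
Compute the real Fourier coefficients first: a_2 = 2, b_2 = 7/2 - π^2.
Then c_2 = (a_2 − i·b_2)/2 = 1 - 7·i/4 + i·π^2/2.

Final answer: 1 - 7·i/4 + i·π^2/2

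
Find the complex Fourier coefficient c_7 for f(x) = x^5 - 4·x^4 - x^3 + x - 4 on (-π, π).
Compute the real Fourier coefficients first: a_7 = -192/2401 + 32·π^2/49, b_7 = -138·π^2/343 + 5630/16807 + 2·π^4/7.
Then c_7 = (a_7 − i·b_7)/2 = -96/2401 + 16·π^2/49 - i·π^4/7 - 2815·i/16807 + 69·i·π^2/343.

Final answer: -96/2401 + 16·π^2/49 - i·π^4/7 - 2815·i/16807 + 69·i·π^2/343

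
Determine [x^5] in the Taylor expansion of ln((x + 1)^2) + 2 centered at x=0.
Expand to order 5: ln((x + 1)^2) + 2 = 2·x^5/5 - x^4/2 + 2·x^3/3 - x^2 + 2·x + 2 + O(x^6).
The coefficient of x^5 is 2/5.

Final answer: 2/5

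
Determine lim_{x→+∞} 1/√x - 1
Evaluate the dominant behaviour as x → +∞; each term tends to a finite value or vanishes.
Limit = -1.

Final answer: -1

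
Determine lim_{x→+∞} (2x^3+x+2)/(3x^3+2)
This is an ∞/∞ indeterminate form as x → +∞.
Divide numerator and denominator by x^3 and let the lower-order terms vanish; the leading terms give 2/3.
Limit = 2/3.

Final answer: 2/3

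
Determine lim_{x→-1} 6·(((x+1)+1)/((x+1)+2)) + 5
Direct substitution at x = -1 gives 8.

Final answer: 8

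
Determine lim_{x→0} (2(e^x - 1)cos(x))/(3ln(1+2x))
Both numerator and denominator → 0 as x → 0; this is a 0/0 indeterminate form.
Expand each to leading order near x = 0: numerator ~ 2·x, denominator ~ 6·x.
The limit of the ratio is 1/3.

Final answer: 1/3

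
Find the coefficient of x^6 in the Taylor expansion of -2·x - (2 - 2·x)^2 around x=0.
Expand to order 6: -2·x - (2 - 2·x)^2 = -4·x^2 + 6·x - 4 + O(x^7).
The coefficient of x^6 is 0.

Final answer: 0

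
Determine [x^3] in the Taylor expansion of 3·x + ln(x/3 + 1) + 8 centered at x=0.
Expand to order 3: 3·x + ln(x/3 + 1) + 8 = x^3/81 - x^2/18 + 10·x/3 + 8 + O(x^4).
The coefficient of x^3 is 1/81.

Final answer: 1/81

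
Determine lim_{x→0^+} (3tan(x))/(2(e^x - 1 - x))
Both numerator and denominator → 0 as x → 0^+; this is a 0/0 indeterminate form.
Expand each to leading order near x = 0: numerator ~ 3·x, denominator ~ x^2.
The limit of the ratio is ∞.

Final answer: ∞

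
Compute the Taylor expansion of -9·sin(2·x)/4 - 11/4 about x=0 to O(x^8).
2·x^7/35 - 3·x^5/5 + 3·x^3 - 9·x/2 - 11/4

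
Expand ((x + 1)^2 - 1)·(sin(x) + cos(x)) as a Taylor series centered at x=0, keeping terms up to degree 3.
3·x^2 + 2·x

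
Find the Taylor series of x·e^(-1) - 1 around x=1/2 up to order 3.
(1 - 2·e)·e^(-1)/2 + e^(-1)·(x - 1/2)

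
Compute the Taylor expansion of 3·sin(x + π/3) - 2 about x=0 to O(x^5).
√(3)·x^4/16 - x^3/4 - 3·√(3)·x^2/4 + 3·x/2 - 2 + 3·√(3)/2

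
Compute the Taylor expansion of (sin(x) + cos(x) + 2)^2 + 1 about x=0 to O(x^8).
-11·x^7/420 - x^6/180 + 3·x^5/10 + x^4/6 - 2·x^3 - 2·x^2 + 6·x + 10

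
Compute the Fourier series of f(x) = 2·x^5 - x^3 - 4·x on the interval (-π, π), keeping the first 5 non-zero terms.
(-82·π^2 + 4·π^4 + 484)·sin(x) + (-2·π^4 - 25/2 + 11·π^2)·sin(2·x) + (-98·π^2/27 - 20/81 + 4·π^4/3)·sin(3·x) + (-π^4 + 43/32 + 7·π^2/4)·sin(4·x) + (-26·π^2/25 - 844/625 + 4·π^4/5)·sin(5·x)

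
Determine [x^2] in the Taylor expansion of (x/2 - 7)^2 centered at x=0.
Expand to order 2: (x/2 - 7)^2 = x^2/4 - 7·x + 49 + O(x^3).
The coefficient of x^2 is 1/4.

Final answer: 1/4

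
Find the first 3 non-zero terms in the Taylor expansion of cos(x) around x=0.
x^4/24 - x^2/2 + 1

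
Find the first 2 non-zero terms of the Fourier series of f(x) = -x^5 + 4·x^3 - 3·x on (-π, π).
(-294 - 2·π^4 + 48·π^2)·sin(x) + (-9·π^2 + 33/2 + π^4)·sin(2·x)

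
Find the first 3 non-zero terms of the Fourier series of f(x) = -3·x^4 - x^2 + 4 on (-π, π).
(-140 + 24·π^2)·cos(x) + (8 - 6·π^2)·cos(2·x) - 3·π^4/5 - π^2/3 + 4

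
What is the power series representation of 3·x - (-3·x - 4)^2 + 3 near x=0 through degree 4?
-9·x^2 - 21·x - 13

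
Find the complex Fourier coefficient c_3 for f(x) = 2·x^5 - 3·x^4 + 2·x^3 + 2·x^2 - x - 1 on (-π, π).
Compute the real Fourier coefficients first: a_3 = -8/3 + 8·π^2/3, b_3 = -44·π^2/27 + 34/81 + 4·π^4/3.
Then c_3 = (a_3 − i·b_3)/2 = -4/3 + 4·π^2/3 - 2·i·π^4/3 - 17·i/81 + 22·i·π^2/27.

Final answer: -4/3 + 4·π^2/3 - 2·i·π^4/3 - 17·i/81 + 22·i·π^2/27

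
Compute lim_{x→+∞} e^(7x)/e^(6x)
This is an ∞/∞ indeterminate form as x → +∞.
Rewrite e^(7x)/e^(6x) = e^((7−6)x) = e^(x); the exponent coefficient is 1 > 0 so e^(x) → ∞.
Limit = ∞.

Final answer: ∞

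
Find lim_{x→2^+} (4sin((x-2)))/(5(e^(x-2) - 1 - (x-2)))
Both numerator and denominator → 0 as x → 2^+; this is a 0/0 indeterminate form.
Expand each to leading order near x = 2: numerator ~ 4·(x - 2), denominator ~ 5·(x - 2)^2/2.
The limit of the ratio is ∞.

Final answer: ∞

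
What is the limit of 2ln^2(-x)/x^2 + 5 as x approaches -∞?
The quotient is an ∞/∞ indeterminate form as x → -∞.
Compare growth rates of the dominant terms (exponentials ≫ polynomials ≫ logarithms), or apply L'Hôpital's rule; the quotient → 0.
Adding the constant: 0 + 5 = 5. Limit = 5.

Final answer: 5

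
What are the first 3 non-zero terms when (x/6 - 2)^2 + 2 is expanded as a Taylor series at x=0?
x^2/36 - 2·x/3 + 6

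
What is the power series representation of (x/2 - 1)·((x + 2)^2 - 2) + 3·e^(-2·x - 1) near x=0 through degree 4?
2·x^4·e^(-1) + x^3·(1/2 - 4·e^(-1)) + x^2·(1 + 6·e^(-1)) + x·(-3 - 6·e^(-1)) - 2 + 3·e^(-1)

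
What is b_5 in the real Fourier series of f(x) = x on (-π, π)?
b_5 = (1/π) ∫_{-π}^{π} f(x)·sin(5x) dx.
Evaluate the integral (use parity and integration by parts as needed): b_5 = 2/5.

Final answer: 2/5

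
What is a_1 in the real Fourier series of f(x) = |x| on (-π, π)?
a_1 = (1/π) ∫_{-π}^{π} f(x)·cos(1x) dx.
Evaluate the integral (use parity and integration by parts as needed): a_1 = -4/π.

Final answer: -4/π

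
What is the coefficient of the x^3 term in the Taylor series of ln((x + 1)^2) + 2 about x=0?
Expand to order 3: ln((x + 1)^2) + 2 = 2·x^3/3 - x^2 + 2·x + 2 + O(x^4).
The coefficient of x^3 is 2/3.

Final answer: 2/3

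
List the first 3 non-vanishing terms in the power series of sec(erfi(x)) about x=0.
x^4·(10/(3·π^2) + 4/(3·π)) + 2·x^2/π + 1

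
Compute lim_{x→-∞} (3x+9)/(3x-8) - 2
Evaluate the dominant behaviour as x → -∞; each term tends to a finite value or vanishes.
Limit = -1.

Final answer: -1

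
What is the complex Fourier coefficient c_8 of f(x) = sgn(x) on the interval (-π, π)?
Compute the real Fourier coefficients first: a_8 = 0, b_8 = 0.
Then c_8 = (a_8 − i·b_8)/2 = 0.

Final answer: 0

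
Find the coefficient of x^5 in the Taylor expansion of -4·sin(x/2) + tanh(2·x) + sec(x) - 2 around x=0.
Expand to order 5: -4·sin(x/2) + tanh(2·x) + sec(x) - 2 = 273·x^5/64 + 5·x^4/24 - 31·x^3/12 + x^2/2 - 1 + O(x^6).
The coefficient of x^5 is 273/64.

Final answer: 273/64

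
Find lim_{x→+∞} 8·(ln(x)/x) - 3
Evaluate the dominant behaviour as x → +∞; each term tends to a finite value or vanishes.
Limit = -3.

Final answer: -3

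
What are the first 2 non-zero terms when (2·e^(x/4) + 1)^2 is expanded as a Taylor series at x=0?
3·x + 9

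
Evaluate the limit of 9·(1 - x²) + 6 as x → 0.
Direct substitution at x = 0 gives 15.

Final answer: 15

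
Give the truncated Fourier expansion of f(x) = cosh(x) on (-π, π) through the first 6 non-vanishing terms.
-cos(x)·sinh(π)/π + 2·cos(2·x)·sinh(π)/(5·π) - cos(3·x)·sinh(π)/(5·π) + 2·cos(4·x)·sinh(π)/(17·π) - cos(5·x)·sinh(π)/(13·π) + sinh(π)/π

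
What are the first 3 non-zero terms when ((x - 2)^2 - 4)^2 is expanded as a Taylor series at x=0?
x^4 - 8·x^3 + 16·x^2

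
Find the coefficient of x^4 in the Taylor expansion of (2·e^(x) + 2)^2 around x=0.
Expand to order 4: (2·e^(x) + 2)^2 = 3·x^4 + 20·x^3/3 + 12·x^2 + 16·x + 16 + O(x^5).
The coefficient of x^4 is 3.

Final answer: 3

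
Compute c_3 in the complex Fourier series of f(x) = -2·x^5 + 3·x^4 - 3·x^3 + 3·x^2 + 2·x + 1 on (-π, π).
Compute the real Fourier coefficients first: a_3 = 4/9 - 8·π^2/3, b_3 = -4·π^4/3 + 56/81 + 26·π^2/27.
Then c_3 = (a_3 − i·b_3)/2 = -4·π^2/3 + 2/9 - 13·i·π^2/27 - 28·i/81 + 2·i·π^4/3.

Final answer: -4·π^2/3 + 2/9 - 13·i·π^2/27 - 28·i/81 + 2·i·π^4/3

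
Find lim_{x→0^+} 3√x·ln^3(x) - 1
The product is a 0·∞ indeterminate form at x → 0⁺.
Rewrite the product as 3·ln^3(x) / x^(-1/2) and apply L'Hôpital, or use the standard hierarchy x^(-1/2) ≫ |ln x|^3 as x → 0⁺.
The indeterminate product → 0, so the limit = -1.

Final answer: -1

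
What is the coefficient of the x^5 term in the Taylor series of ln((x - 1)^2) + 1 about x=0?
Expand to order 5: ln((x - 1)^2) + 1 = -2·x^5/5 - x^4/2 - 2·x^3/3 - x^2 - 2·x + 1 + O(x^6).
The coefficient of x^5 is -2/5.

Final answer: -2/5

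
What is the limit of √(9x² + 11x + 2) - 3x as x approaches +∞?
As x → +∞: multiply by the conjugate to get (11x+2)/(√(9x²+11x+2)+3x); the denominator ~ 6x, so the limit is 11/6.
Limit = 11/6.

Final answer: 11/6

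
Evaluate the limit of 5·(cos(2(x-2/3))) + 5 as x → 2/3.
Direct substitution at x = 2/3 gives 10.

Final answer: 10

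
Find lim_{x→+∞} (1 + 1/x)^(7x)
As x → +∞: write (1 + 1/x)^(7x) = ((1 + 1/x)^x)^7 → (e^1)^7 = e^7.
Limit = e^(7).

Final answer: e^(7)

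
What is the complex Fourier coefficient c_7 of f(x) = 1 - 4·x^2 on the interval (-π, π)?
Compute the real Fourier coefficients first: a_7 = 16/49, b_7 = 0.
Then c_7 = (a_7 − i·b_7)/2 = 8/49.

Final answer: 8/49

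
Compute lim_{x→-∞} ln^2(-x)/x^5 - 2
The quotient is an ∞/∞ indeterminate form as x → -∞.
Compare growth rates of the dominant terms (exponentials ≫ polynomials ≫ logarithms), or apply L'Hôpital's rule; the quotient → 0.
Adding the constant: 0 - 2 = -2. Limit = -2.

Final answer: -2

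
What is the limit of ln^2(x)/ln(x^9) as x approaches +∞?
This is an ∞/∞ indeterminate form as x → +∞.
Write ln(x^9) = 9·ln(x), reducing the quotient to ln(x)/9 → ∞.
Limit = ∞.

Final answer: ∞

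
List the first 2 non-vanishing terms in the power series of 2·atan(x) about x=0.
-2·x^3/3 + 2·x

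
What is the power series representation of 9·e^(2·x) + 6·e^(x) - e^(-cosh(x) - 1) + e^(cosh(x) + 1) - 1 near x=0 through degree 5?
49·x^5/20 + x^4·(-e^(-2)/12 + e^(2)/6 + 25/4) + 13·x^3 + x^2·(e^(-2)/2 + e^(2)/2 + 21) + 24·x - e^(-2) + e^(2) + 14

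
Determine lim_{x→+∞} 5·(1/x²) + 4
Evaluate the dominant behaviour as x → +∞; each term tends to a finite value or vanishes.
Limit = 4.

Final answer: 4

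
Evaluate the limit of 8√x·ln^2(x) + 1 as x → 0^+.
The product is a 0·∞ indeterminate form at x → 0⁺.
Rewrite the product as 8·ln^2(x) / x^(-1/2) and apply L'Hôpital, or use the standard hierarchy x^(-1/2) ≫ |ln x|^2 as x → 0⁺.
The indeterminate product → 0, so the limit = 1.

Final answer: 1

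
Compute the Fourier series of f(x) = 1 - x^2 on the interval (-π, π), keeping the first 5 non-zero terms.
4·cos(x) - cos(2·x) + 4·cos(3·x)/9 - cos(4·x)/4 - π^2/3 + 1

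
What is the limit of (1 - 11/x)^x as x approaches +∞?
As x → +∞: this is the defining limit (1 - 11/x)^x → e^(-11).
Limit = e^(-11).

Final answer: e^(-11)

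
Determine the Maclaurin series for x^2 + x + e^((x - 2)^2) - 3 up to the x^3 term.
-44·x^3·e^(4)/3 + x^2·(1 + 9·e^(4)) + x·(1 - 4·e^(4)) - 3 + e^(4)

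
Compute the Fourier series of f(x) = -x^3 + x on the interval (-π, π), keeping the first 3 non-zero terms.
(14 - 2·π^2)·sin(x) + (-5/2 + π^2)·sin(2·x) + (10/9 - 2·π^2/3)·sin(3·x)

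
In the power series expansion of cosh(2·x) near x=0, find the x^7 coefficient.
Expand to order 7: cosh(2·x) = 4·x^6/45 + 2·x^4/3 + 2·x^2 + 1 + O(x^8).
The coefficient of x^7 is 0.

Final answer: 0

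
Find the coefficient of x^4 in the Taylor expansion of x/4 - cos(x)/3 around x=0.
Expand to order 4: x/4 - cos(x)/3 = -x^4/72 + x^2/6 + x/4 - 1/3 + O(x^5).
The coefficient of x^4 is -1/72.

Final answer: -1/72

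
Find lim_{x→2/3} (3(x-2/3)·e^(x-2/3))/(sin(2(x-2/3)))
Both numerator and denominator → 0 as x → 2/3; this is a 0/0 indeterminate form.
Expand each to leading order near x = 2/3: numerator ~ 3·(x - 2/3), denominator ~ 2·(x - 2/3).
The limit of the ratio is 3/2.

Final answer: 3/2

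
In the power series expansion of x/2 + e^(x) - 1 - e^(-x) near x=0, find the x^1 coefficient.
Expand to order 1: x/2 + e^(x) - 1 - e^(-x) = 5·x/2 - 1 + O(x^2).
The coefficient of x^1 is 5/2.

Final answer: 5/2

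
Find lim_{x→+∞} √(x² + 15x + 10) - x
This is an ∞ − ∞ indeterminate form.
Multiply and divide by the conjugate √(x²+15x + 10) + x; the x² terms cancel, leaving (15x + 10)/(√(x²+15x + 10)+x) → 15/2.
Limit = 15/2.

Final answer: 15/2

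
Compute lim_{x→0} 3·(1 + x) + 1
Direct substitution at x = 0 gives 4.

Final answer: 4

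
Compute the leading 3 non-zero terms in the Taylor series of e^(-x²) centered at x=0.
x^4/2 - x^2 + 1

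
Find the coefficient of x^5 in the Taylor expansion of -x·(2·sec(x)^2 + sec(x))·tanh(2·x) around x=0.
Expand to order 5: -x·(2·sec(x)^2 + sec(x))·tanh(2·x) = 3·x^4 - 6·x^2 + O(x^6).
The coefficient of x^5 is 0.

Final answer: 0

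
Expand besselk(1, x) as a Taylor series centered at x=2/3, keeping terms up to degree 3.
besselk(1, 2/3) + (-besselk(2, 2/3)/2 - besselk(0, 2/3)/2)·(x - 2/3) + (3·besselk(1, 2/3)/8 + besselk(3, 2/3)/8)·(x - 2/3)^2 + (-besselk(4, 2/3)/48 - besselk(2, 2/3)/12 - besselk(0, 2/3)/16)·(x - 2/3)^3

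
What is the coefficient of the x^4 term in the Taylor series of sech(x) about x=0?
Expand to order 4: sech(x) = 5·x^4/24 - x^2/2 + 1 + O(x^5).
The coefficient of x^4 is 5/24.

Final answer: 5/24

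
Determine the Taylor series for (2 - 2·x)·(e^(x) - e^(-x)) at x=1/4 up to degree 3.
(-3 + 3·e^(1/2))·e^(-1/4)/2 + (7 - e^(1/2))·e^(-1/4)·(x - 1/4)/2 + (-11 - 5·e^(1/2))·e^(-1/4)·(x - 1/4)^2/4 + (5 - 3·e^(1/2))·e^(-1/4)·(x - 1/4)^3/4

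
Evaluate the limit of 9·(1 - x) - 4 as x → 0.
Direct substitution at x = 0 gives 5.

Final answer: 5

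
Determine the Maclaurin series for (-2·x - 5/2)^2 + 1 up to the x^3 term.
4·x^2 + 10·x + 29/4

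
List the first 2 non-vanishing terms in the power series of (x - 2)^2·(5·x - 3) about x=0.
32·x - 12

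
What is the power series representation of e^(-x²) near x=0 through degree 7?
-x^6/6 + x^4/2 - x^2 + 1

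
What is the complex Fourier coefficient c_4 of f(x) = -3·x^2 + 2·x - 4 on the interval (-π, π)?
Compute the real Fourier coefficients first: a_4 = -3/4, b_4 = -1.
Then c_4 = (a_4 − i·b_4)/2 = -3/8 + i/2.

Final answer: -3/8 + i/2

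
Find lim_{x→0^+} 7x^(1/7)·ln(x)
This is a 0·∞ indeterminate form at x → 0⁺.
Rewrite the product as 7·ln(x) / x^(-1/7) and apply L'Hôpital, or use the standard hierarchy x^(-1/7) ≫ |ln x| as x → 0⁺.
The indeterminate product → 0, so the limit = 0.

Final answer: 0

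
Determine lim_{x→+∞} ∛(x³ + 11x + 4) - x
This is an ∞ − ∞ indeterminate form.
Multiply by (A² + AB + B²)/(A² + AB + B²) where A = ∛(x³+11x + 4), B = x to use A³ − B³ = (A−B)(A²+AB+B²); the x³ terms cancel, leaving (11x + 4)/(A²+AB+B²) with denominator ~ 3x², so the limit is 0.
Limit = 0.

Final answer: 0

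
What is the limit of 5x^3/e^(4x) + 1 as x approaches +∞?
The quotient is an ∞/∞ indeterminate form as x → +∞.
The exponential denominator e^(4x) dominates the polynomial numerator (e^x ≫ x^3 as x → ∞), so the quotient → 0.
Adding the constant: 0 + 1 = 1. Limit = 1.

Final answer: 1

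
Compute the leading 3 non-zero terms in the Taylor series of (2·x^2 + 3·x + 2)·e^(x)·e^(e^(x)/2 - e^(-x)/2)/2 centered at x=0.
6·x^2 + 7·x/2 + 1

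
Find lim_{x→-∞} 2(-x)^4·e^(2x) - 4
The product is a 0·∞ indeterminate form at x → -∞.
Rewrite the product as 2(-x)^4 / e^(-2x) (an ∞/∞ form) and apply L'Hôpital, or use the standard hierarchy e^(2|x|) ≫ |(-x)^4| as x → -∞.
The indeterminate product → 0, so the limit = -4.

Final answer: -4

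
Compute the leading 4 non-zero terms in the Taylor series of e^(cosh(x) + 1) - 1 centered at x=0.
31·x^6·e^(2)/720 + x^4·e^(2)/6 + x^2·e^(2)/2 - 1 + e^(2)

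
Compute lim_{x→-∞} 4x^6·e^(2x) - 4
The product is a 0·∞ indeterminate form at x → -∞.
Rewrite the product as 4x^6 / e^(-2x) (an ∞/∞ form) and apply L'Hôpital, or use the standard hierarchy e^(2|x|) ≫ |x^6| as x → -∞.
The indeterminate product → 0, so the limit = -4.

Final answer: -4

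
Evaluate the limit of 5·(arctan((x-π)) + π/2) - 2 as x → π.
Direct substitution at x = π gives -2 + 5·π/2.

Final answer: -2 + 5·π/2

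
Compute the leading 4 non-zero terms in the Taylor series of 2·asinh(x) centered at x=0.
-5·x^7/56 + 3·x^5/20 - x^3/3 + 2·x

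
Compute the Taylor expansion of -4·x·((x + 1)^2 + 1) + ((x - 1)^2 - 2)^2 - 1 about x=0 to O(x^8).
x^4 - 8·x^3 - 6·x^2 - 4·x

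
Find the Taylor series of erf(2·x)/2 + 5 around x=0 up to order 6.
16·x^5/(5·√(π)) - 8·x^3/(3·√(π)) + 2·x/√(π) + 5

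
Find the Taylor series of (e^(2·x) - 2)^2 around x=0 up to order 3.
16·x^3/3 - 4·x + 1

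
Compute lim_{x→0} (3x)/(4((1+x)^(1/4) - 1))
Both numerator and denominator → 0 as x → 0; this is a 0/0 indeterminate form.
Expand each to leading order near x = 0: numerator ~ 3·x, denominator ~ x.
The limit of the ratio is 3.

Final answer: 3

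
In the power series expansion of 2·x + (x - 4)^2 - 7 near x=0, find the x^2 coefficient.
Expand to order 2: 2·x + (x - 4)^2 - 7 = x^2 - 6·x + 9 + O(x^3).
The coefficient of x^2 is 1.

Final answer: 1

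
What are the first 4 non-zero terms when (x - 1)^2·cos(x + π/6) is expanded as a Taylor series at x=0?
x^3·(-5/12 + √(3)/2) + x^2·(√(3)/4 + 1) + x·(-√(3) - 1/2) + √(3)/2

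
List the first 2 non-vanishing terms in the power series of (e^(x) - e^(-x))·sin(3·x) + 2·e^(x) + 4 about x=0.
2·x + 6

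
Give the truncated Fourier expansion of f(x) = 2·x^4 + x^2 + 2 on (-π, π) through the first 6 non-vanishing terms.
(92 - 16·π^2)·cos(x) + (-5 + 4·π^2)·cos(2·x) + (20/27 - 16·π^2/9)·cos(3·x) + (-1/8 + π^2)·cos(4·x) + (-16·π^2/25 - 4/625)·cos(5·x) + 2 + π^2/3 + 2·π^4/5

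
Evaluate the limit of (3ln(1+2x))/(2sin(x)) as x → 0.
Both numerator and denominator → 0 as x → 0; this is a 0/0 indeterminate form.
Expand each to leading order near x = 0: numerator ~ 6·x, denominator ~ 2·x.
The limit of the ratio is 3.

Final answer: 3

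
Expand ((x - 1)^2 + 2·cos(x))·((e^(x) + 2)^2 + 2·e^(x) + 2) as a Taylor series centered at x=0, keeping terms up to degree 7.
29·x^7/504 + 7·x^6/180 - 13·x^5/60 - 5·x^4/6 - 3·x^3 - x^2 - 2·x + 39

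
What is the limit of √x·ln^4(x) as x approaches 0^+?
This is a 0·∞ indeterminate form at x → 0⁺.
Rewrite the product as ln^4(x) / x^(-1/2) and apply L'Hôpital, or use the standard hierarchy x^(-1/2) ≫ |ln x|^4 as x → 0⁺.
The indeterminate product → 0, so the limit = 0.

Final answer: 0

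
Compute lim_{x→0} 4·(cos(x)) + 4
Direct substitution at x = 0 gives 8.

Final answer: 8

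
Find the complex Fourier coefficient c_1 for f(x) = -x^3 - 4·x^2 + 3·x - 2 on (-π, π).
Compute the real Fourier coefficients first: a_1 = 16, b_1 = 18 - 2·π^2.
Then c_1 = (a_1 − i·b_1)/2 = 8 - 9·i + i·π^2.

Final answer: 8 - 9·i + i·π^2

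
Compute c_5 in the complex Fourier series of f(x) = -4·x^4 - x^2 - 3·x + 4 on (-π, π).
Compute the real Fourier coefficients first: a_5 = -92/625 + 32·π^2/25, b_5 = -6/5.
Then c_5 = (a_5 − i·b_5)/2 = -46/625 + 16·π^2/25 + 3·i/5.

Final answer: -46/625 + 16·π^2/25 + 3·i/5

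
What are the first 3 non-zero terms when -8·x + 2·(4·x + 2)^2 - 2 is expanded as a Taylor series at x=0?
32·x^2 + 24·x + 6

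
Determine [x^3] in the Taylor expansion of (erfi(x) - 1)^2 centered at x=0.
Expand to order 3: (erfi(x) - 1)^2 = -4·x^3/(3·√(π)) + 4·x^2/π - 4·x/√(π) + 1 + O(x^4).
The coefficient of x^3 is -4/(3·√(π)).

Final answer: -4/(3·√(π))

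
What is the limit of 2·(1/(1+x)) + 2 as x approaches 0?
Direct substitution at x = 0 gives 4.

Final answer: 4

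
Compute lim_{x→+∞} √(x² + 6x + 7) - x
As x → +∞: multiply by the conjugate to get (6x+7)/(√(x²+6x+7)+x); the denominator ~ 2x, so the limit is 6/2 = 3.
Limit = 3.

Final answer: 3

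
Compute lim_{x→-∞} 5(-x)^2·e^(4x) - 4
The product is a 0·∞ indeterminate form at x → -∞.
Rewrite the product as 5(-x)^2 / e^(-4x) (an ∞/∞ form) and apply L'Hôpital, or use the standard hierarchy e^(4|x|) ≫ |(-x)^2| as x → -∞.
The indeterminate product → 0, so the limit = -4.

Final answer: -4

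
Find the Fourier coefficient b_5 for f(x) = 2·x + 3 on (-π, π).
b_5 = (1/π) ∫_{-π}^{π} f(x)·sin(5x) dx.
Evaluate the integral (use parity and integration by parts as needed): b_5 = 4/5.

Final answer: 4/5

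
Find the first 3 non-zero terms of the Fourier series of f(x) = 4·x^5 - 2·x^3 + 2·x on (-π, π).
(-164·π^2 + 8·π^4 + 988)·sin(x) + (-4·π^4 - 35 + 22·π^2)·sin(2·x) + (-196·π^2/27 + 500/81 + 8·π^4/3)·sin(3·x)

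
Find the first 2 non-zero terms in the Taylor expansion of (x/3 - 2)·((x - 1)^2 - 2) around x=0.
11·x/3 + 2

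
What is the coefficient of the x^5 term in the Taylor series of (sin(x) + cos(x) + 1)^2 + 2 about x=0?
Expand to order 5: (sin(x) + cos(x) + 1)^2 + 2 = 17·x^5/60 + x^4/12 - 5·x^3/3 - x^2 + 4·x + 6 + O(x^6).
The coefficient of x^5 is 17/60.

Final answer: 17/60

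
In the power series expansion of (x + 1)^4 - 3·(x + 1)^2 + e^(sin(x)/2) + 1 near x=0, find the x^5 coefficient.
Expand to order 5: (x + 1)^4 - 3·(x + 1)^2 + e^(sin(x)/2) + 1 = -23·x^5/3840 + 123·x^4/128 + 63·x^3/16 + 25·x^2/8 - 3·x/2 + O(x^6).
The coefficient of x^5 is -23/3840.

Final answer: -23/3840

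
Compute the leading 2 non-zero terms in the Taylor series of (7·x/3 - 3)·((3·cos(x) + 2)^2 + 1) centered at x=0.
182·x/3 - 78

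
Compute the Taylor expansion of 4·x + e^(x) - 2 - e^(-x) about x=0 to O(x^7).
x^5/60 + x^3/3 + 6·x - 2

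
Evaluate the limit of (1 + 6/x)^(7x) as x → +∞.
As x → +∞: write (1 + 6/x)^(7x) = ((1 + 6/x)^x)^7 → (e^6)^7 = e^42.
Limit = e^(42).

Final answer: e^(42)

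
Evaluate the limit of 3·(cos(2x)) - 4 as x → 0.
Direct substitution at x = 0 gives -1.

Final answer: -1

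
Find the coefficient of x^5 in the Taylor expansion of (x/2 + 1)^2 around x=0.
Expand to order 5: (x/2 + 1)^2 = x^2/4 + x + 1 + O(x^6).
The coefficient of x^5 is 0.

Final answer: 0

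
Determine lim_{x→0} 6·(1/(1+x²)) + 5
Direct substitution at x = 0 gives 11.

Final answer: 11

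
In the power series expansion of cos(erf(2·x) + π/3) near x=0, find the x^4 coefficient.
Expand to order 4: cos(erf(2·x) + π/3) = x^4·(16/(3·π^2) + 32/(3·π)) + x^3·(16·√(3)/(3·π^(3/2)) + 8·√(3)/(3·√(π))) - 4·x^2/π - 2·√(3)·x/√(π) + 1/2 + O(x^5).
The coefficient of x^4 is 16/(3·π^2) + 32/(3·π).

Final answer: 16/(3·π^2) + 32/(3·π)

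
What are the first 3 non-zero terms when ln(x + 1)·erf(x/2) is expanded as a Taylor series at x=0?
x^4/(4·√(π)) - x^3/(2·√(π)) + x^2/√(π)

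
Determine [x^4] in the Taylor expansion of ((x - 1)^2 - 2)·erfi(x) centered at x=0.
Expand to order 4: ((x - 1)^2 - 2)·erfi(x) = -4·x^4/(3·√(π)) + 4·x^3/(3·√(π)) - 4·x^2/√(π) - 2·x/√(π) + O(x^5).
The coefficient of x^4 is -4/(3·√(π)).

Final answer: -4/(3·√(π))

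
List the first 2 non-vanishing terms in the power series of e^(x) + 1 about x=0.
x + 2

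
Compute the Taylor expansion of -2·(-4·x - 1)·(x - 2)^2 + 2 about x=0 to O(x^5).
8·x^3 - 30·x^2 + 24·x + 10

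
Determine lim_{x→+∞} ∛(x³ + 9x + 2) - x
This is an ∞ − ∞ indeterminate form.
Multiply by (A² + AB + B²)/(A² + AB + B²) where A = ∛(x³+9x + 2), B = x to use A³ − B³ = (A−B)(A²+AB+B²); the x³ terms cancel, leaving (9x + 2)/(A²+AB+B²) with denominator ~ 3x², so the limit is 0.
Limit = 0.

Final answer: 0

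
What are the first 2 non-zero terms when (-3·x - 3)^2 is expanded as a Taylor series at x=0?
18·x + 9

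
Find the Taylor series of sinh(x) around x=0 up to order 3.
x^3/6 + x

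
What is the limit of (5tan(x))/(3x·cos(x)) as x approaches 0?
Both numerator and denominator → 0 as x → 0; this is a 0/0 indeterminate form.
Expand each to leading order near x = 0: numerator ~ 5·x, denominator ~ 3·x.
The limit of the ratio is 5/3.

Final answer: 5/3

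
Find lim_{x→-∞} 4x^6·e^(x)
This is a 0·∞ indeterminate form at x → -∞.
Rewrite the product as 4x^6 / e^(-x) (an ∞/∞ form) and apply L'Hôpital, or use the standard hierarchy e^(|x|) ≫ |x^6| as x → -∞.
The indeterminate product → 0, so the limit = 0.

Final answer: 0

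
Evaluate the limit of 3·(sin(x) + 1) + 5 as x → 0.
Direct substitution at x = 0 gives 8.

Final answer: 8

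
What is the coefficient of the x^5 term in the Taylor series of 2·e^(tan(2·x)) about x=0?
Expand to order 5: 2·e^(tan(2·x)) = 296·x^5/15 + 12·x^4 + 8·x^3 + 4·x^2 + 4·x + 2 + O(x^6).
The coefficient of x^5 is 296/15.

Final answer: 296/15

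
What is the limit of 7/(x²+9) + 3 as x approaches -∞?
Evaluate the dominant behaviour as x → -∞; each term tends to a finite value or vanishes.
Limit = 3.

Final answer: 3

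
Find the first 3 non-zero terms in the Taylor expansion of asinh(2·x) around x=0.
12·x^5/5 - 4·x^3/3 + 2·x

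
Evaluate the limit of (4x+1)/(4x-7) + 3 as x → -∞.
Evaluate the dominant behaviour as x → -∞; each term tends to a finite value or vanishes.
Limit = 4.

Final answer: 4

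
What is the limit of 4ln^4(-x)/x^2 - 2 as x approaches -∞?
The quotient is an ∞/∞ indeterminate form as x → -∞.
Compare growth rates of the dominant terms (exponentials ≫ polynomials ≫ logarithms), or apply L'Hôpital's rule; the quotient → 0.
Adding the constant: 0 - 2 = -2. Limit = -2.

Final answer: -2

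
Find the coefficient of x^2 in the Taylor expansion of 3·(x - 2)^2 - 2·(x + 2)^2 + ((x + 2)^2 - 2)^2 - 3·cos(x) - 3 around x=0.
Expand to order 2: 3·(x - 2)^2 - 2·(x + 2)^2 + ((x + 2)^2 - 2)^2 - 3·cos(x) - 3 = 45·x^2/2 - 4·x + 2 + O(x^3).
The coefficient of x^2 is 45/2.

Final answer: 45/2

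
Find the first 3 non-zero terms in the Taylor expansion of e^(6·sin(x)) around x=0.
18·x^2 + 6·x + 1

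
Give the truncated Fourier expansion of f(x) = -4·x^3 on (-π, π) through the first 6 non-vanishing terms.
(48 - 8·π^2)·sin(x) + (-6 + 4·π^2)·sin(2·x) + (16/9 - 8·π^2/3)·sin(3·x) + (-3/4 + 2·π^2)·sin(4·x) + (48/125 - 8·π^2/5)·sin(5·x) + (-2/9 + 4·π^2/3)·sin(6·x)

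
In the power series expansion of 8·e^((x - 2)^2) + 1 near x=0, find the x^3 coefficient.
Expand to order 3: 8·e^((x - 2)^2) + 1 = -352·x^3·e^(4)/3 + 72·x^2·e^(4) - 32·x·e^(4) + 1 + 8·e^(4) + O(x^4).
The coefficient of x^3 is -352·e^(4)/3.

Final answer: -352·e^(4)/3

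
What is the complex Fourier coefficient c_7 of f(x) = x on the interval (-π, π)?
Compute the real Fourier coefficients first: a_7 = 0, b_7 = 2/7.
Then c_7 = (a_7 − i·b_7)/2 = -i/7.

Final answer: -i/7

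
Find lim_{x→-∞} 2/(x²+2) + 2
Evaluate the dominant behaviour as x → -∞; each term tends to a finite value or vanishes.
Limit = 2.

Final answer: 2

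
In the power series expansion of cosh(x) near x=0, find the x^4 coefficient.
Expand to order 4: cosh(x) = x^4/24 + x^2/2 + 1 + O(x^5).
The coefficient of x^4 is 1/24.

Final answer: 1/24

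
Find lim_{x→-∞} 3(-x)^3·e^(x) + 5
The product is a 0·∞ indeterminate form at x → -∞.
Rewrite the product as 3(-x)^3 / e^(-x) (an ∞/∞ form) and apply L'Hôpital, or use the standard hierarchy e^(|x|) ≫ |(-x)^3| as x → -∞.
The indeterminate product → 0, so the limit = 5.

Final answer: 5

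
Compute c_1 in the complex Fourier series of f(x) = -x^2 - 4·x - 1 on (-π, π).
Compute the real Fourier coefficients first: a_1 = 4, b_1 = -8.
Then c_1 = (a_1 − i·b_1)/2 = 2 + 4·i.

Final answer: 2 + 4·i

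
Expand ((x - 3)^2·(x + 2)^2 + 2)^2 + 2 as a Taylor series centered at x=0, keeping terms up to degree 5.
68·x^5 + 149·x^4 - 416·x^3 - 692·x^2 + 912·x + 1446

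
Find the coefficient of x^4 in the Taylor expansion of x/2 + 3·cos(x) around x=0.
Expand to order 4: x/2 + 3·cos(x) = x^4/8 - 3·x^2/2 + x/2 + 3 + O(x^5).
The coefficient of x^4 is 1/8.

Final answer: 1/8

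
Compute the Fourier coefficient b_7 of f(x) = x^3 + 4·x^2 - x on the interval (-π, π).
b_7 = (1/π) ∫_{-π}^{π} f(x)·sin(7x) dx.
Evaluate the integral (use parity and integration by parts as needed): b_7 = -110/343 + 2·π^2/7.

Final answer: -110/343 + 2·π^2/7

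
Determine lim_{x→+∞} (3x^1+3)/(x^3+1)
This is an ∞/∞ indeterminate form as x → +∞.
Divide numerator and denominator by x^3 and let the lower-order terms vanish; the numerator's degree 1 is below the denominator's degree 3, so the quotient → 0.
Limit = 0.

Final answer: 0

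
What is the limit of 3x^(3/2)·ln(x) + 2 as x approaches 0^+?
The product is a 0·∞ indeterminate form at x → 0⁺.
Rewrite the product as 3·ln(x) / x^(-3/2) and apply L'Hôpital, or use the standard hierarchy x^(-3/2) ≫ |ln x| as x → 0⁺.
The indeterminate product → 0, so the limit = 2.

Final answer: 2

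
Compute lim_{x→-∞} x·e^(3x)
This is a 0·∞ indeterminate form at x → -∞.
Rewrite the product as x / e^(-3x) (an ∞/∞ form) and apply L'Hôpital, or use the standard hierarchy e^(3|x|) ≫ |x| as x → -∞.
The indeterminate product → 0, so the limit = 0.

Final answer: 0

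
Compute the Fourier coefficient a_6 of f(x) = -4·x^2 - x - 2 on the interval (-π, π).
a_6 = (1/π) ∫_{-π}^{π} f(x)·cos(6x) dx.
Evaluate the integral (use parity and integration by parts as needed): a_6 = -4/9.

Final answer: -4/9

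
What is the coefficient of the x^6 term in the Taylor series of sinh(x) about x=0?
Expand to order 6: sinh(x) = x^5/120 + x^3/6 + x + O(x^7).
The coefficient of x^6 is 0.

Final answer: 0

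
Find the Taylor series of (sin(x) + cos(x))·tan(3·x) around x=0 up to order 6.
1237·x^6/40 + 1121·x^5/40 + 17·x^4/2 + 15·x^3/2 + 3·x^2 + 3·x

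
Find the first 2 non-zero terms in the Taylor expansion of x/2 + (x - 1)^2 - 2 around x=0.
-3·x/2 - 1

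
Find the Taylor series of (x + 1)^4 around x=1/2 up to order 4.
81/16 + 27·(x - 1/2)/2 + 27·(x - 1/2)^2/2 + 6·(x - 1/2)^3 + (x - 1/2)^4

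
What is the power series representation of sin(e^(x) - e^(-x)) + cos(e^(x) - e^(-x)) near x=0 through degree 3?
-x^3 - 2·x^2 + 2·x + 1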